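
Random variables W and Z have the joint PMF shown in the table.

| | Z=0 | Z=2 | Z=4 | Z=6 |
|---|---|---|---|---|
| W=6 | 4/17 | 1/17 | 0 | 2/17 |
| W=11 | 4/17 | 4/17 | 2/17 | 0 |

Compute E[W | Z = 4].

11

P(Z = 4) = 2/17.
Σ W·P over the event = 11·(2/17) = 22/17.
E[W | Z = 4] = (22/17) / (2/17) = 11.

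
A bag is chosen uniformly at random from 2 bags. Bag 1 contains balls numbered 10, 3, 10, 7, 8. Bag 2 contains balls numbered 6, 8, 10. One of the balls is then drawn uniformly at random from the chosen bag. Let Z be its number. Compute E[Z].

E[Z | bag 1] = (10+3+10+7+8)/5 = 38/5.
E[Z | bag 2] = (6+8+10)/3 = 8.
By the law of total expectation,
E[Z] = (1/2)·(38/5) + (1/2)·(8) = 39/5.

39/5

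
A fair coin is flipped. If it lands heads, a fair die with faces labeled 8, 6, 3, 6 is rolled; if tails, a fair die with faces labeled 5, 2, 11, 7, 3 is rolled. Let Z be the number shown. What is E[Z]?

E[Z | heads] = (8+6+3+6)/4 = 23/4.
E[Z | tails] = (5+2+11+7+3)/5 = 28/5.
By the law of total expectation,
E[Z] = (1/2)·(23/4) + (1/2)·(28/5) = 227/40.

227/40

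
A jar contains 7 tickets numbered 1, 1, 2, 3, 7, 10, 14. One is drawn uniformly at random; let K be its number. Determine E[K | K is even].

26/3

P(K is even) = 3/7.
Σ over the event: 2·1/7 + 10·1/7 + 14·1/7 = 26/7.
E[K | K is even] = (26/7) / (3/7) = 26/3.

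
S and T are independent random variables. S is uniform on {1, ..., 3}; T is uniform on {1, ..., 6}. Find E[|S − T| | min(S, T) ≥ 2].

Outcomes with min(S, T) ≥ 2: (2,2), (2,3), (2,4), (2,5), (2,6), (3,2), (3,3), (3,4), (3,5), (3,6), each with probability 1/18.
E[|S − T| | min(S, T) ≥ 2] = (0 + 1 + 2 + 3 + 4 + 1 + 0 + 1 + 2 + 3) / 10 = 17/10.

17/10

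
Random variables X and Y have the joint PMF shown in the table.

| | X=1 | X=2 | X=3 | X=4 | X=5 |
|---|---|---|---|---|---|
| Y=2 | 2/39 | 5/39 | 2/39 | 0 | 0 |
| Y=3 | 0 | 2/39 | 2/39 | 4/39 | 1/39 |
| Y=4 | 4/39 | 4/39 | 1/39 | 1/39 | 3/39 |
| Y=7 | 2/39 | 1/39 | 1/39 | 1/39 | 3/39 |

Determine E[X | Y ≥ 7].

P(Y ≥ 7) = 8/39.
Σ X·P over the event = 1·(2/39) + 2·(1/39) + 3·(1/39) + 4·(1/39) + 5·(3/39) = 2/3.
E[X | Y ≥ 7] = (2/3) / (8/39) = 13/4.

13/4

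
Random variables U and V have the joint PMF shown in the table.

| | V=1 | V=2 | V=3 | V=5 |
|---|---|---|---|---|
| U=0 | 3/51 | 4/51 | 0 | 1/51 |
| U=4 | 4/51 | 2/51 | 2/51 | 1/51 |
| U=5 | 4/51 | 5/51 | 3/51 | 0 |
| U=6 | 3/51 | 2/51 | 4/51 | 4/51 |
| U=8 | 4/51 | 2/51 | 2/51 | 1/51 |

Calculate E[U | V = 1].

P(V = 1) = 6/17.
Σ U·P over the event = 0·(3/51) + 4·(4/51) + 5·(4/51) + 6·(3/51) + 8·(4/51) = 86/51.
E[U | V = 1] = (86/51) / (6/17) = 43/9.

43/9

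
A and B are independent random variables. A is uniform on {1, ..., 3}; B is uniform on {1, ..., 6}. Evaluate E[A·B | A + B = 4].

Outcomes with A + B = 4: (1,3), (2,2), (3,1), each with probability 1/18.
E[A·B | A + B = 4] = (3 + 4 + 3) / 3 = 10/3.

10/3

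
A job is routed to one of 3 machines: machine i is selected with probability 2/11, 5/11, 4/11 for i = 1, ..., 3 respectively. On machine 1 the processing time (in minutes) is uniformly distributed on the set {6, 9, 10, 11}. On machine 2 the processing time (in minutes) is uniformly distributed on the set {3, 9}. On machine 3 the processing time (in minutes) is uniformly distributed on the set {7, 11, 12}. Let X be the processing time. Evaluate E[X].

E[X | machine 1] = (6+9+10+11)/4 = 9.
E[X | machine 2] = (3+9)/2 = 6.
E[X | machine 3] = (7+11+12)/3 = 10.
By the law of total expectation,
E[X] = (2/11)·(9) + (5/11)·(6) + (4/11)·(10) = 8.

8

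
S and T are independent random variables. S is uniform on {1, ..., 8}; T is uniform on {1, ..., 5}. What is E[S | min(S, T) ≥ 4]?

P(min(S, T) ≥ 4) = 1/4.
Summing S·P(x,y) over outcomes with min(S, T) ≥ 4 gives 3/2.
E[S | min(S, T) ≥ 4] = (3/2) / (1/4) = 6.

6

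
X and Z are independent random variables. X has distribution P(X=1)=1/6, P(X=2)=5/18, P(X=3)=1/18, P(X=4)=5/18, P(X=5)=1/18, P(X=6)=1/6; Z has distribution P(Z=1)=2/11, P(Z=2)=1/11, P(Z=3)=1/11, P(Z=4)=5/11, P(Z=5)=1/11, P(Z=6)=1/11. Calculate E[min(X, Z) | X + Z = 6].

P(X + Z = 6) = 2/11.
Summing min(X,Z)·P(x,y) over outcomes with X + Z = 6 gives 34/99.
E[min(X, Z) | X + Z = 6] = (34/99) / (2/11) = 17/9.

17/9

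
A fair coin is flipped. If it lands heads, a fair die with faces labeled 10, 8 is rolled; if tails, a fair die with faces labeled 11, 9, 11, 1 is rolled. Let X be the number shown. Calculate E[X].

17/2

E[X | heads] = (10+8)/2 = 9.
E[X | tails] = (11+9+11+1)/4 = 8.
By the law of total expectation,
E[X] = (1/2)·(9) + (1/2)·(8) = 17/2.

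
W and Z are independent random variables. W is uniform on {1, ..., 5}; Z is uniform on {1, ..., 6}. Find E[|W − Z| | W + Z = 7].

13/5

Outcomes with W + Z = 7: (1,6), (2,5), (3,4), (4,3), (5,2), each with probability 1/30.
E[|W − Z| | W + Z = 7] = (5 + 3 + 1 + 1 + 3) / 5 = 13/5.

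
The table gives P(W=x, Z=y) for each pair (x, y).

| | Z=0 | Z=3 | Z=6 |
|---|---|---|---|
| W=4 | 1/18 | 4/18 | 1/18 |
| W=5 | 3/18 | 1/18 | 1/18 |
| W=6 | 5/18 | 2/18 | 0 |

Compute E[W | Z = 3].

33/7

P(Z = 3) = 7/18.
Σ W·P over the event = 4·(4/18) + 5·(1/18) + 6·(2/18) = 11/6.
E[W | Z = 3] = (11/6) / (7/18) = 33/7.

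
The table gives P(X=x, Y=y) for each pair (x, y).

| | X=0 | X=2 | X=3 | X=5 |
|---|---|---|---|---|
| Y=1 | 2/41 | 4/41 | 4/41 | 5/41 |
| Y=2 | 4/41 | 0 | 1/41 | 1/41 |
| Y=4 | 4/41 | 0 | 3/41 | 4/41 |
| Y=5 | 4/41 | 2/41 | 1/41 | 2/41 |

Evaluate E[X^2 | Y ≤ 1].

59/5

P(Y ≤ 1) = 15/41.
Σ X^2·P over the event = 0·(2/41) + 4·(4/41) + 9·(4/41) + 25·(5/41) = 177/41.
E[X^2 | Y ≤ 1] = (177/41) / (15/41) = 59/5.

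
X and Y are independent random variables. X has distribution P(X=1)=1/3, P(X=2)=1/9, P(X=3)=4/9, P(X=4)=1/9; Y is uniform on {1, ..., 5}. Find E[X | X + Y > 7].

10/3

P(X + Y > 7) = 2/15.
Summing X·P(x,y) over outcomes with X + Y > 7 gives 4/9.
E[X | X + Y > 7] = (4/9) / (2/15) = 10/3.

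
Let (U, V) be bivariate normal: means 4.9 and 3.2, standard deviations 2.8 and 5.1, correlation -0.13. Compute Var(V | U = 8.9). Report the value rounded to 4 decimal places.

For a bivariate normal, Var(V | U=x) = σ_V²(1 − ρ²).
Var(V | U=8.9) = (5.1)²·(1 − (-0.13)²) = 26.01·0.9831 = 25.5704.

25.5704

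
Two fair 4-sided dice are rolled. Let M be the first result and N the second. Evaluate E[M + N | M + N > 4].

6

P(M + N > 4) = 5/8.
Summing (M+N)·P(x,y) over outcomes with M + N > 4 gives 15/4.
E[M + N | M + N > 4] = (15/4) / (5/8) = 6.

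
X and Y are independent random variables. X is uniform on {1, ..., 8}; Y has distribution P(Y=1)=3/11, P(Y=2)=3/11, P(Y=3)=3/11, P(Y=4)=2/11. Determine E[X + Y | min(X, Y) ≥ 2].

63/8

P(min(X, Y) ≥ 2) = 7/11.
Summing (X+Y)·P(x,y) over outcomes with min(X, Y) ≥ 2 gives 441/88.
E[X + Y | min(X, Y) ≥ 2] = (441/88) / (7/11) = 63/8.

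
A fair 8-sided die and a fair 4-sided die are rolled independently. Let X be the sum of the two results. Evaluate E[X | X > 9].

P(X > 9) = 3/16.
Σ over the event: 10·3/32 + 11·1/16 + 12·1/32 = 2.
E[X | X > 9] = (2) / (3/16) = 32/3.

32/3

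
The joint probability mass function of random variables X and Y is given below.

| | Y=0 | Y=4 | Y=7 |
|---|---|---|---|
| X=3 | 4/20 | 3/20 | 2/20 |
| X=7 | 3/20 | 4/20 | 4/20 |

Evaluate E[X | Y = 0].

P(Y = 0) = 7/20.
Σ X·P over the event = 3·(4/20) + 7·(3/20) = 33/20.
E[X | Y = 0] = (33/20) / (7/20) = 33/7.

33/7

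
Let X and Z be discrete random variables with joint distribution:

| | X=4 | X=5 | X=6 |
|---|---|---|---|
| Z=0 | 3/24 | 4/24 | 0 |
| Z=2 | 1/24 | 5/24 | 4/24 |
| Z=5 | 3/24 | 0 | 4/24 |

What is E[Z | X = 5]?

10/9

P(X = 5) = 3/8.
Σ Z·P over the event = 0·(4/24) + 2·(5/24) = 5/12.
E[Z | X = 5] = (5/12) / (3/8) = 10/9.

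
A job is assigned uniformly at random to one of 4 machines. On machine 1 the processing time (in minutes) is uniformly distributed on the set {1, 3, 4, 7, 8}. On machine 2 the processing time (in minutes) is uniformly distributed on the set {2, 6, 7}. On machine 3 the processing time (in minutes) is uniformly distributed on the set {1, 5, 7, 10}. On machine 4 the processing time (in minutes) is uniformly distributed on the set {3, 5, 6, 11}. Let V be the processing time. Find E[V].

E[V | machine 1] = (1+3+4+7+8)/5 = 23/5.
E[V | machine 2] = (2+6+7)/3 = 5.
E[V | machine 3] = (1+5+7+10)/4 = 23/4.
E[V | machine 4] = (3+5+6+11)/4 = 25/4.
E[V] = (1/4)·(23/5) + (1/4)·(5) + (1/4)·(23/4) + (1/4)·(25/4) = 27/5.

27/5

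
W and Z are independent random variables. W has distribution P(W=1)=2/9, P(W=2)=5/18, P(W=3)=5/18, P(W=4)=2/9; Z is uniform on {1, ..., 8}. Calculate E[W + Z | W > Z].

44/9

P(W > Z) = 3/16.
Summing (W+Z)·P(x,y) over outcomes with W > Z gives 11/12.
E[W + Z | W > Z] = (11/12) / (3/16) = 44/9.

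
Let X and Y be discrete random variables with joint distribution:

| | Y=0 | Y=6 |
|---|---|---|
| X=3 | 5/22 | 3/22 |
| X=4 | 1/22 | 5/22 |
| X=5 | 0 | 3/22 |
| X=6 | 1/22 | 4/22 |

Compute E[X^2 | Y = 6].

P(Y = 6) = 15/22.
Σ X^2·P over the event = 9·(3/22) + 16·(5/22) + 25·(3/22) + 36·(4/22) = 163/11.
E[X^2 | Y = 6] = (163/11) / (15/22) = 326/15.

326/15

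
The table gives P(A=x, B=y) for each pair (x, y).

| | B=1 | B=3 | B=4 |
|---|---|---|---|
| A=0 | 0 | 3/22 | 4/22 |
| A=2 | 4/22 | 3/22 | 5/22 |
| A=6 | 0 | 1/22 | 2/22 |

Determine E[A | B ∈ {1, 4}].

P(B ∈ {1, 4}) = 15/22.
Σ A·P over the event = 0·(4/22) + 2·(4/22) + 2·(5/22) + 6·(2/22) = 15/11.
E[A | B ∈ {1, 4}] = (15/11) / (15/22) = 2.

2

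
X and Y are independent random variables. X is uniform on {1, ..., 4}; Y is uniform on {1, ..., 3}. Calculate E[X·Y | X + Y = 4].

Outcomes with X + Y = 4: (1,3), (2,2), (3,1), each with probability 1/12.
E[X·Y | X + Y = 4] = (3 + 4 + 3) / 3 = 10/3.

10/3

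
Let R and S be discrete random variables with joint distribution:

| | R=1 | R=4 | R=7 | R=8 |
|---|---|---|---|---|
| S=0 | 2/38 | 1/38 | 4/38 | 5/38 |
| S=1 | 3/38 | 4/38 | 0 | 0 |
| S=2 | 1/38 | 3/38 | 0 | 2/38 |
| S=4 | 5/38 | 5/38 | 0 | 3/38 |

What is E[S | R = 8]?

8/5

P(R = 8) = 5/19.
Σ S·P over the event = 0·(5/38) + 2·(2/38) + 4·(3/38) = 8/19.
E[S | R = 8] = (8/19) / (5/19) = 8/5.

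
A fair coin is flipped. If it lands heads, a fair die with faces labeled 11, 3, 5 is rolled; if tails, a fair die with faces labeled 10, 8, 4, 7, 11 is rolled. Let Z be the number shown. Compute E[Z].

43/6

E[Z | heads] = (11+3+5)/3 = 19/3.
E[Z | tails] = (10+8+4+7+11)/5 = 8.
E[Z] = (1/2)·(19/3) + (1/2)·(8) = 43/6.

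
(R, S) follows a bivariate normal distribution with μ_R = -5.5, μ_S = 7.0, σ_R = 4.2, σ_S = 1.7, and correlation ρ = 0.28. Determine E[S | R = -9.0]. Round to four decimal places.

For a bivariate normal, E[S | R=x] = μ_S + ρ·(σ_S/σ_R)·(x − μ_R).
E[S | R=-9.0] = 7.0 + (0.28)·(1.7/4.2)·(-9.0 − (-5.5)) = 7.0 + (0.11333)·(-3.5) = 6.6033.

6.6033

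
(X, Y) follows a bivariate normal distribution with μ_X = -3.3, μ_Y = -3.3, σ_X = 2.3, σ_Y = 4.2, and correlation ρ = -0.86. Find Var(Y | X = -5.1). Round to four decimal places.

4.5935

The conditional variance in a bivariate normal is σ_Y²(1 − ρ²), independent of x.
Var(Y | X=-5.1) = (4.2)²·(1 − (-0.86)²) = 17.64·0.2604 = 4.5935.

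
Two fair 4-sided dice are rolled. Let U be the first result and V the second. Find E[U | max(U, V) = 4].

22/7

Outcomes with max(U, V) = 4: (1,4), (2,4), (3,4), (4,1), (4,2), (4,3), (4,4), each with probability 1/16.
E[U | max(U, V) = 4] = (1 + 2 + 3 + 4 + 4 + 4 + 4) / 7 = 22/7.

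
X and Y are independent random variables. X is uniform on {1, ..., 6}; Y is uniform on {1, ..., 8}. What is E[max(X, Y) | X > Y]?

14/3

P(X > Y) = 5/16.
Summing max(X,Y)·P(x,y) over outcomes with X > Y gives 35/24.
E[max(X, Y) | X > Y] = (35/24) / (5/16) = 14/3.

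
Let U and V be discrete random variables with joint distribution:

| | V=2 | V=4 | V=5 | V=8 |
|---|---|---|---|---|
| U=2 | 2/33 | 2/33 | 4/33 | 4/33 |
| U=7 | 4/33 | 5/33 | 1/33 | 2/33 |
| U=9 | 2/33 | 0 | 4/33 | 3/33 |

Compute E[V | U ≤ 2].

P(U ≤ 2) = 4/11.
Summing V·P(U=x,V=y) over the conditioning event gives 64/33.
E[V | U ≤ 2] = (64/33) / (4/11) = 16/3.

16/3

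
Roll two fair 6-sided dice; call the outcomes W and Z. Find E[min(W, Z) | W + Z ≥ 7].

P(W + Z ≥ 7) = 7/12.
Summing min(W,Z)·P(x,y) over outcomes with W + Z ≥ 7 gives 23/12.
E[min(W, Z) | W + Z ≥ 7] = (23/12) / (7/12) = 23/7.

23/7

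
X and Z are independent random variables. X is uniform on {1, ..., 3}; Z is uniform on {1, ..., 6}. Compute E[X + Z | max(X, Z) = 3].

P(max(X, Z) = 3) = 5/18.
Summing (X+Z)·P(x,y) over outcomes with max(X, Z) = 3 gives 4/3.
E[X + Z | max(X, Z) = 3] = (4/3) / (5/18) = 24/5.

24/5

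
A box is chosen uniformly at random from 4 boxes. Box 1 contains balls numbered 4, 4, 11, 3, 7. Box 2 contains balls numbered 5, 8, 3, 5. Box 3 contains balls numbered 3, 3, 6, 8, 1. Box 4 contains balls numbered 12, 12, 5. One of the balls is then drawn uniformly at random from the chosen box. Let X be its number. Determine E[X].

E[X | box 1] = (4+4+11+3+7)/5 = 29/5.
E[X | box 2] = (5+8+3+5)/4 = 21/4.
E[X | box 3] = (3+3+6+8+1)/5 = 21/5.
E[X | box 4] = (12+12+5)/3 = 29/3.
By the law of total expectation,
E[X] = (1/4)·(29/5) + (1/4)·(21/4) + (1/4)·(21/5) + (1/4)·(29/3) = 299/48.

299/48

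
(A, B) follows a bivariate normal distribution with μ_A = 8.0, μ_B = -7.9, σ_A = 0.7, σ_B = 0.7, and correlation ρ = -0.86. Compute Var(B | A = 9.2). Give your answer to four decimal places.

The conditional variance in a bivariate normal is σ_B²(1 − ρ²), independent of x.
Var(B | A=9.2) = (0.7)²·(1 − (-0.86)²) = 0.49·0.2604 = 0.1276.

0.1276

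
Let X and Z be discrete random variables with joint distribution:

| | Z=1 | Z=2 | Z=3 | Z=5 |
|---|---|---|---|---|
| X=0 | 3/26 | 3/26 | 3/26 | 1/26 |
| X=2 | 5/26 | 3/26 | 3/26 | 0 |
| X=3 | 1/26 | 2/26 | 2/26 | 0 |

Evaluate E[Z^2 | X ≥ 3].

27/5

P(X ≥ 3) = 5/26.
Σ Z^2·P over the event = 1·(1/26) + 4·(2/26) + 9·(2/26) = 27/26.
E[Z^2 | X ≥ 3] = (27/26) / (5/26) = 27/5.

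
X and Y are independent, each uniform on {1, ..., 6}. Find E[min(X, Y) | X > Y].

7/3

P(X > Y) = 5/12.
Summing min(X,Y)·P(x,y) over outcomes with X > Y gives 35/36.
E[min(X, Y) | X > Y] = (35/36) / (5/12) = 7/3.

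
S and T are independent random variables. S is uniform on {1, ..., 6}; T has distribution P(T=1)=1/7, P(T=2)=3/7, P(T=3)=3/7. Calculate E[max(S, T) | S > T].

119/26

P(S > T) = 13/21.
Summing max(S,T)·P(x,y) over outcomes with S > T gives 17/6.
E[max(S, T) | S > T] = (17/6) / (13/21) = 119/26.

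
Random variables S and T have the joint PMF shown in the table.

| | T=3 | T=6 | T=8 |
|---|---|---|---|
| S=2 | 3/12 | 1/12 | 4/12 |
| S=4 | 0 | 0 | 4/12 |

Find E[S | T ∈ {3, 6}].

2

P(T ∈ {3, 6}) = 1/3.
Σ S·P over the event = 2·(3/12) + 2·(1/12) = 2/3.
E[S | T ∈ {3, 6}] = (2/3) / (1/3) = 2.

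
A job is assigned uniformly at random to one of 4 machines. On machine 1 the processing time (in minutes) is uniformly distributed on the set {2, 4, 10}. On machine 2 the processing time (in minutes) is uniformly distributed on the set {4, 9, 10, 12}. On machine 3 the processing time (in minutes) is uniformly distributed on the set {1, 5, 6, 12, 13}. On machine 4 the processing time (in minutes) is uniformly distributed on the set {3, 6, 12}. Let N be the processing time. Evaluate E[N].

1709/240

E[N | machine 1] = (2+4+10)/3 = 16/3.
E[N | machine 2] = (4+9+10+12)/4 = 35/4.
E[N | machine 3] = (1+5+6+12+13)/5 = 37/5.
E[N | machine 4] = (3+6+12)/3 = 7.
E[N] = (1/4)·(16/3) + (1/4)·(35/4) + (1/4)·(37/5) + (1/4)·(7) = 1709/240.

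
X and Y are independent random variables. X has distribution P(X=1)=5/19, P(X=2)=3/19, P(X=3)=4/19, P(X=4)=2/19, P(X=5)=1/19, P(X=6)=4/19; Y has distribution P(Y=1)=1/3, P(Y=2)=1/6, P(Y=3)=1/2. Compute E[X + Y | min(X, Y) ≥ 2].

P(min(X, Y) ≥ 2) = 28/57.
Summing (X+Y)·P(x,y) over outcomes with min(X, Y) ≥ 2 gives 187/57.
E[X + Y | min(X, Y) ≥ 2] = (187/57) / (28/57) = 187/28.

187/28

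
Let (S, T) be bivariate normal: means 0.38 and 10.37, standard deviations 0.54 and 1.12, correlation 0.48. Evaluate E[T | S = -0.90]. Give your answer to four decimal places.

9.0957

E[T | S=x] = μ_T + ρ(σ_T/σ_S)(x − μ_S) for jointly normal variables.
E[T | S=-0.90] = 10.37 + (0.48)·(1.12/0.54)·(-0.90 − (0.38)) = 10.37 + (0.99556)·(-1.28) = 9.0957.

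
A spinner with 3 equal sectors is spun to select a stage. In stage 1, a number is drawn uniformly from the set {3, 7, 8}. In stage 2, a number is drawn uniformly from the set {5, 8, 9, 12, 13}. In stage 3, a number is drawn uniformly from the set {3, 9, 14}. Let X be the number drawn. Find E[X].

E[X | stage 1] = (3+7+8)/3 = 6.
E[X | stage 2] = (5+8+9+12+13)/5 = 47/5.
E[X | stage 3] = (3+9+14)/3 = 26/3.
By the law of total expectation,
E[X] = (1/3)·(6) + (1/3)·(47/5) + (1/3)·(26/3) = 361/45.

361/45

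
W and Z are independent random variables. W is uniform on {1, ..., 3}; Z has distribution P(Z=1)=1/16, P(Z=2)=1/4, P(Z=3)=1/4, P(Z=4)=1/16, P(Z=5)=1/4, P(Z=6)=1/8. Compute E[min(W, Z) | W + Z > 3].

P(W + Z > 3) = 7/8.
Summing min(W,Z)·P(x,y) over outcomes with W + Z > 3 gives 83/48.
E[min(W, Z) | W + Z > 3] = (83/48) / (7/8) = 83/42.

83/42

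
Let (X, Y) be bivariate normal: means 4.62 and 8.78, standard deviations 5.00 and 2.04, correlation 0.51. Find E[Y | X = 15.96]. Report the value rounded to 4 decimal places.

11.1396

For a bivariate normal, E[Y | X=x] = μ_Y + ρ·(σ_Y/σ_X)·(x − μ_X).
E[Y | X=15.96] = 8.78 + (0.51)·(2.04/5.00)·(15.96 − (4.62)) = 8.78 + (0.20808)·(11.34) = 11.1396.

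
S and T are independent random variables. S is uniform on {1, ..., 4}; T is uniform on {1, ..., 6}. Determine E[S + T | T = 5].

P(T = 5) = 1/6.
Summing (S+T)·P(x,y) over outcomes with T = 5 gives 5/4.
E[S + T | T = 5] = (5/4) / (1/6) = 15/2.

15/2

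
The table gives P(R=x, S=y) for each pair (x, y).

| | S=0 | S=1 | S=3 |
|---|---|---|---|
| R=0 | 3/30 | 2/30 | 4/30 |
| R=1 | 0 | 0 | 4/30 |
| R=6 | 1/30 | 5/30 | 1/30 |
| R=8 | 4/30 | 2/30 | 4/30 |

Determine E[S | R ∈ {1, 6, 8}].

P(R ∈ {1, 6, 8}) = 7/10.
Σ S·P over the event = 3·(4/30) + 0·(1/30) + 1·(5/30) + 3·(1/30) + 0·(4/30) + 1·(2/30) + 3·(4/30) = 17/15.
E[S | R ∈ {1, 6, 8}] = (17/15) / (7/10) = 34/21.

34/21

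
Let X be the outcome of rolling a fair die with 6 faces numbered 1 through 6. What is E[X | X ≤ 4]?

Given X ≤ 4, X is equally likely to be any of {1, 2, 3, 4}.
E[X | X ≤ 4] = (1 + 2 + 3 + 4) / 4 = 5/2.

5/2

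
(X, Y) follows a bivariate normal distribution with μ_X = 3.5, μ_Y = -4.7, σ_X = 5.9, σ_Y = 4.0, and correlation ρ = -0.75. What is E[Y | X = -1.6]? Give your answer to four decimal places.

-2.1068

E[Y | X=x] = μ_Y + ρ(σ_Y/σ_X)(x − μ_X) for jointly normal variables.
E[Y | X=-1.6] = -4.7 + (-0.75)·(4.0/5.9)·(-1.6 − (3.5)) = -4.7 + (-0.50847)·(-5.1) = -2.1068.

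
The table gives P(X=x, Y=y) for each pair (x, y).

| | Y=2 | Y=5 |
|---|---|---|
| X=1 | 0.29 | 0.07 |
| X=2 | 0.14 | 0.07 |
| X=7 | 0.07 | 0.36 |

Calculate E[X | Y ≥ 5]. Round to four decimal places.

P(Y ≥ 5) = 0.50.
Σ X·P over the event = 1·(0.07) + 2·(0.07) + 7·(0.36) = 2.73.
E[X | Y ≥ 5] = (2.73) / (0.50) = 5.4600.

5.4600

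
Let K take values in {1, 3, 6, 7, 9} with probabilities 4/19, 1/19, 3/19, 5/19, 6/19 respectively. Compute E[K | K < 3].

1

P(K < 3) = 4/19.
Σ over the event: 1·4/19 = 4/19.
E[K | K < 3] = (4/19) / (4/19) = 1.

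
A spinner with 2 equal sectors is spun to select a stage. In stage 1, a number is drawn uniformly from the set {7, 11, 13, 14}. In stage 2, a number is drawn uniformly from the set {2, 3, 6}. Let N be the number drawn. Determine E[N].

179/24

E[N | stage 1] = (7+11+13+14)/4 = 45/4.
E[N | stage 2] = (2+3+6)/3 = 11/3.
E[N] = (1/2)·(45/4) + (1/2)·(11/3) = 179/24.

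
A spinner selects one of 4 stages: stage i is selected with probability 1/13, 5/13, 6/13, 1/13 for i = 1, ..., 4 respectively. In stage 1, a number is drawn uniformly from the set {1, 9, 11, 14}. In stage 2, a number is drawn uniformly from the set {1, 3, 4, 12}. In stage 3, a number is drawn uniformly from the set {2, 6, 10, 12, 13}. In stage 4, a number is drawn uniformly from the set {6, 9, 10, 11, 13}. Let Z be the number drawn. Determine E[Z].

1903/260

E[Z | stage 1] = (1+9+11+14)/4 = 35/4.
E[Z | stage 2] = (1+3+4+12)/4 = 5.
E[Z | stage 3] = (2+6+10+12+13)/5 = 43/5.
E[Z | stage 4] = (6+9+10+11+13)/5 = 49/5.
E[Z] = (1/13)·(35/4) + (5/13)·(5) + (6/13)·(43/5) + (1/13)·(49/5) = 1903/260.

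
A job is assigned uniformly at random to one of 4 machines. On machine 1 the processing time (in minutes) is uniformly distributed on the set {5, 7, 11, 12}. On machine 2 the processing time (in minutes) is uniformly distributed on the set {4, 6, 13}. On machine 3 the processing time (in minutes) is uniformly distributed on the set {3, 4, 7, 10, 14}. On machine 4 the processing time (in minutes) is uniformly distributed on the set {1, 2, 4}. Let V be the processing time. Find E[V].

527/80

E[V | machine 1] = (5+7+11+12)/4 = 35/4.
E[V | machine 2] = (4+6+13)/3 = 23/3.
E[V | machine 3] = (3+4+7+10+14)/5 = 38/5.
E[V | machine 4] = (1+2+4)/3 = 7/3.
E[V] = (1/4)·(35/4) + (1/4)·(23/3) + (1/4)·(38/5) + (1/4)·(7/3) = 527/80.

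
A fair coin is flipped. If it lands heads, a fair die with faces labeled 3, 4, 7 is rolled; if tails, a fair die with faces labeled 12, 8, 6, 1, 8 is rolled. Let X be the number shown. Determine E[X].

35/6

E[X | heads] = (3+4+7)/3 = 14/3.
E[X | tails] = (12+8+6+1+8)/5 = 7.
By the law of total expectation,
E[X] = (1/2)·(14/3) + (1/2)·(7) = 35/6.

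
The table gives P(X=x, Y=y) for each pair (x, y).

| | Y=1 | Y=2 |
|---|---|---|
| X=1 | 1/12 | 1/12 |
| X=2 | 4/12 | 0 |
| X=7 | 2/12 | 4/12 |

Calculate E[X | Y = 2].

P(Y = 2) = 5/12.
Summing X·P(X=x,Y=y) over the conditioning event gives 29/12.
E[X | Y = 2] = (29/12) / (5/12) = 29/5.

29/5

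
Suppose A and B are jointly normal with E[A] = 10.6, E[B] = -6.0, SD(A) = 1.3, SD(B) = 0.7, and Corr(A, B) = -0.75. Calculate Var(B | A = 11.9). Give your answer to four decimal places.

Var(B | A=x) = (1 − ρ²)·σ_B².
Var(B | A=11.9) = (0.7)²·(1 − (-0.75)²) = 0.49·0.4375 = 0.2144.

0.2144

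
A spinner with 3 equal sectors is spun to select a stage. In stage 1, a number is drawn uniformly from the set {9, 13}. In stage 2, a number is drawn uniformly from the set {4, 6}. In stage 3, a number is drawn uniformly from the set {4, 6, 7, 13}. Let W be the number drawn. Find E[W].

47/6

E[W | stage 1] = (9+13)/2 = 11.
E[W | stage 2] = (4+6)/2 = 5.
E[W | stage 3] = (4+6+7+13)/4 = 15/2.
E[W] = (1/3)·(11) + (1/3)·(5) + (1/3)·(15/2) = 47/6.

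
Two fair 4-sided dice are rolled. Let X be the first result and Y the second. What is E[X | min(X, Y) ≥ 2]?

3

Outcomes with min(X, Y) ≥ 2: (2,2), (2,3), (2,4), (3,2), (3,3), (3,4), (4,2), (4,3), (4,4), each with probability 1/16.
E[X | min(X, Y) ≥ 2] = (2 + 2 + 2 + 3 + 3 + 3 + 4 + 4 + 4) / 9 = 3.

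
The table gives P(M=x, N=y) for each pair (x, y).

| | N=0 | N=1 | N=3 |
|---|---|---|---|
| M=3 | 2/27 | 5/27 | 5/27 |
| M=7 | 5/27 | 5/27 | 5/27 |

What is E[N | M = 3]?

P(M = 3) = 4/9.
Summing N·P(M=x,N=y) over the conditioning event gives 20/27.
E[N | M = 3] = (20/27) / (4/9) = 5/3.

5/3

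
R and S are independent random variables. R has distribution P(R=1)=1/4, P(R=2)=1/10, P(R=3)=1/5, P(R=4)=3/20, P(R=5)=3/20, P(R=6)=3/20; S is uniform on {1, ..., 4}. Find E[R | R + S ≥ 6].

P(R + S ≥ 6) = 43/80.
Summing R·P(x,y) over outcomes with R + S ≥ 6 gives 49/20.
E[R | R + S ≥ 6] = (49/20) / (43/80) = 196/43.

196/43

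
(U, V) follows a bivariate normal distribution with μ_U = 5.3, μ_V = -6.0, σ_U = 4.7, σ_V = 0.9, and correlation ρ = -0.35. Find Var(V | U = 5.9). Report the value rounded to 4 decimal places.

Var(V | U=x) = (1 − ρ²)·σ_V².
Var(V | U=5.9) = (0.9)²·(1 − (-0.35)²) = 0.81·0.8775 = 0.7108.

0.7108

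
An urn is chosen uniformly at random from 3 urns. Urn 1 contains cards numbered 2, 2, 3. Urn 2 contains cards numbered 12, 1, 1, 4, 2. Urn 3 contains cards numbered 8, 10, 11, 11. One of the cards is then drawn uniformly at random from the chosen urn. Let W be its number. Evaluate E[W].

49/9

E[W | urn 1] = (2+2+3)/3 = 7/3.
E[W | urn 2] = (12+1+1+4+2)/5 = 4.
E[W | urn 3] = (8+10+11+11)/4 = 10.
E[W] = (1/3)·(7/3) + (1/3)·(4) + (1/3)·(10) = 49/9.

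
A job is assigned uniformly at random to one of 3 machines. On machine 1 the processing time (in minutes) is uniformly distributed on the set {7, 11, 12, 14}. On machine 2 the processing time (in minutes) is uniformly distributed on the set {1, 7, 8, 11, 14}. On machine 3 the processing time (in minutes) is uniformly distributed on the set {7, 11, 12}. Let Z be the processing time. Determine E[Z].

E[Z | machine 1] = (7+11+12+14)/4 = 11.
E[Z | machine 2] = (1+7+8+11+14)/5 = 41/5.
E[Z | machine 3] = (7+11+12)/3 = 10.
By the law of total expectation,
E[Z] = (1/3)·(11) + (1/3)·(41/5) + (1/3)·(10) = 146/15.

146/15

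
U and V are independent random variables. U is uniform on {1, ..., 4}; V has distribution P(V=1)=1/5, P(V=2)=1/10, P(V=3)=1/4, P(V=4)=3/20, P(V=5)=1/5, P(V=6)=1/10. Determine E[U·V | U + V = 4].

P(U + V = 4) = 11/80.
Summing UV·P(x,y) over outcomes with U + V = 4 gives 7/16.
E[U·V | U + V = 4] = (7/16) / (11/80) = 35/11.

35/11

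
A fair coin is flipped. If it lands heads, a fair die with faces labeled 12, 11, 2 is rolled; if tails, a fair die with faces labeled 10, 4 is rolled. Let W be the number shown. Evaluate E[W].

23/3

E[W | heads] = (12+11+2)/3 = 25/3.
E[W | tails] = (10+4)/2 = 7.
By the law of total expectation,
E[W] = (1/2)·(25/3) + (1/2)·(7) = 23/3.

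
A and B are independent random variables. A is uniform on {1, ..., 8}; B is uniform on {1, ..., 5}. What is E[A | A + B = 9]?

P(A + B = 9) = 1/8.
Summing A·P(x,y) over outcomes with A + B = 9 gives 3/4.
E[A | A + B = 9] = (3/4) / (1/8) = 6.

6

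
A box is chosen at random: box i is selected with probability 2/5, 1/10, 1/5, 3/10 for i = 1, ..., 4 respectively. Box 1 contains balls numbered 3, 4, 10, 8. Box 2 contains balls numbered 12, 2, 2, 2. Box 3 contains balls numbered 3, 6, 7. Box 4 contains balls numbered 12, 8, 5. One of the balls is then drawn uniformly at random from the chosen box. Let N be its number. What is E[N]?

391/60

E[N | box 1] = (3+4+10+8)/4 = 25/4.
E[N | box 2] = (12+2+2+2)/4 = 9/2.
E[N | box 3] = (3+6+7)/3 = 16/3.
E[N | box 4] = (12+8+5)/3 = 25/3.
E[N] = (2/5)·(25/4) + (1/10)·(9/2) + (1/5)·(16/3) + (3/10)·(25/3) = 391/60.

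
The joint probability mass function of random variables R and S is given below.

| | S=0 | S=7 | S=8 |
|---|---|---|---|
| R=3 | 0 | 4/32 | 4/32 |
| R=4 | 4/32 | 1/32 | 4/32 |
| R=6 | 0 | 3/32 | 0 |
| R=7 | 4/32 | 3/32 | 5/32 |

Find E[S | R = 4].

13/3

P(R = 4) = 9/32.
Σ S·P over the event = 0·(4/32) + 7·(1/32) + 8·(4/32) = 39/32.
E[S | R = 4] = (39/32) / (9/32) = 13/3.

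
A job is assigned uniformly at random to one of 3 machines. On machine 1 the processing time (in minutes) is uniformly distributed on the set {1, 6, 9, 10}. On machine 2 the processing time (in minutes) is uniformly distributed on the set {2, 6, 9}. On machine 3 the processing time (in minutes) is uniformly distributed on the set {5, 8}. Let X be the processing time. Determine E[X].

E[X | machine 1] = (1+6+9+10)/4 = 13/2.
E[X | machine 2] = (2+6+9)/3 = 17/3.
E[X | machine 3] = (5+8)/2 = 13/2.
By the law of total expectation,
E[X] = (1/3)·(13/2) + (1/3)·(17/3) + (1/3)·(13/2) = 56/9.

56/9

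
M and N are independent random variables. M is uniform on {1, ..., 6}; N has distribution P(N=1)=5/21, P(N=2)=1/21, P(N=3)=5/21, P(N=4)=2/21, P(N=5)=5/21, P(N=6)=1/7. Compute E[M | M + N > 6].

P(M + N > 6) = 73/126.
Summing M·P(x,y) over outcomes with M + N > 6 gives 5/2.
E[M | M + N > 6] = (5/2) / (73/126) = 315/73.

315/73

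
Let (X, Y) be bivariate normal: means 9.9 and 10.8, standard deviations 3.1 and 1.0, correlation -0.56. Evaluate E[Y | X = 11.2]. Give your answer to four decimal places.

The regression of Y on X has slope ρ·σ_Y/σ_X and passes through (μ_X, μ_Y).
E[Y | X=11.2] = 10.8 + (-0.56)·(1.0/3.1)·(11.2 − (9.9)) = 10.8 + (-0.18065)·(1.3) = 10.5652.

10.5652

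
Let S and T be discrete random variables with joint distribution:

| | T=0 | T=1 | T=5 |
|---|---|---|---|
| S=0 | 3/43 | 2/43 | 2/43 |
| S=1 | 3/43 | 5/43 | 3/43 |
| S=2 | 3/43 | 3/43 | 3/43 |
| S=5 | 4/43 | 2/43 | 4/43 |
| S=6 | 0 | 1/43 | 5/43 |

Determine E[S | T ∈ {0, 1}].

28/13

P(T ∈ {0, 1}) = 26/43.
Summing S·P(S=x,T=y) over the conditioning event gives 56/43.
E[S | T ∈ {0, 1}] = (56/43) / (26/43) = 28/13.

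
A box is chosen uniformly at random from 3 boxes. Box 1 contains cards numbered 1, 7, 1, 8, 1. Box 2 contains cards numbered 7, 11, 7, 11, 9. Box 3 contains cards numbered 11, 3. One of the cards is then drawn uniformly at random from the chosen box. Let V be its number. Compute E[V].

98/15

E[V | box 1] = (1+7+1+8+1)/5 = 18/5.
E[V | box 2] = (7+11+7+11+9)/5 = 9.
E[V | box 3] = (11+3)/2 = 7.
By the law of total expectation,
E[V] = (1/3)·(18/5) + (1/3)·(9) + (1/3)·(7) = 98/15.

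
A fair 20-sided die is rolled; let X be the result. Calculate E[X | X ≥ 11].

31/2

Given X ≥ 11, X is equally likely to be any of {11, 12, 13, 14, 15, 16, 17, 18, 19, 20}.
E[X | X ≥ 11] = (11 + 12 + 13 + 14 + 15 + 16 + 17 + 18 + 19 + 20) / 10 = 31/2.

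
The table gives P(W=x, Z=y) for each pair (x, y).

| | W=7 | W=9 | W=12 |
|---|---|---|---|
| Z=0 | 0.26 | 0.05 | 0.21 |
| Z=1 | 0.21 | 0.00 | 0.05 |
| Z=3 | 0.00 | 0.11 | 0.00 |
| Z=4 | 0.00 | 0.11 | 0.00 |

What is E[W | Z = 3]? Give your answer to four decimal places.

P(Z = 3) = 0.11.
Σ W·P over the event = 9·(0.11) = 0.99.
E[W | Z = 3] = (0.99) / (0.11) = 9.0000.

9.0000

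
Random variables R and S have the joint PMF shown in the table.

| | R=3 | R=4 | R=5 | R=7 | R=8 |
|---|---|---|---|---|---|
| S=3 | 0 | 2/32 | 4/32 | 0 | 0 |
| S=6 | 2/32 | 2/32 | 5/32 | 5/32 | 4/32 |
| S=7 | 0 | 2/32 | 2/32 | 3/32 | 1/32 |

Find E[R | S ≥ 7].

47/8

P(S ≥ 7) = 1/4.
Σ R·P over the event = 4·(2/32) + 5·(2/32) + 7·(3/32) + 8·(1/32) = 47/32.
E[R | S ≥ 7] = (47/32) / (1/4) = 47/8.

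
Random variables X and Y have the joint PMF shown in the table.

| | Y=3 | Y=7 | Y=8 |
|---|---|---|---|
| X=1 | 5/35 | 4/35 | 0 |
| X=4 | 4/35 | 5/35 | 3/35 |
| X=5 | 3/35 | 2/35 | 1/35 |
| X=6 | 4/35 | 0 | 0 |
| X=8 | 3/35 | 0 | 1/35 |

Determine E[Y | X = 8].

P(X = 8) = 4/35.
Σ Y·P over the event = 3·(3/35) + 8·(1/35) = 17/35.
E[Y | X = 8] = (17/35) / (4/35) = 17/4.

17/4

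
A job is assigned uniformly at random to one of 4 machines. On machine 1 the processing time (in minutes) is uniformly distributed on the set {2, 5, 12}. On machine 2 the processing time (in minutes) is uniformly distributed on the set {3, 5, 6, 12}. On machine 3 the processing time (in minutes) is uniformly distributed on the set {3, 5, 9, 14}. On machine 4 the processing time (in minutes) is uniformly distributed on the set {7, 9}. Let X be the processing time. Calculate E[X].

E[X | machine 1] = (2+5+12)/3 = 19/3.
E[X | machine 2] = (3+5+6+12)/4 = 13/2.
E[X | machine 3] = (3+5+9+14)/4 = 31/4.
E[X | machine 4] = (7+9)/2 = 8.
By the law of total expectation,
E[X] = (1/4)·(19/3) + (1/4)·(13/2) + (1/4)·(31/4) + (1/4)·(8) = 343/48.

343/48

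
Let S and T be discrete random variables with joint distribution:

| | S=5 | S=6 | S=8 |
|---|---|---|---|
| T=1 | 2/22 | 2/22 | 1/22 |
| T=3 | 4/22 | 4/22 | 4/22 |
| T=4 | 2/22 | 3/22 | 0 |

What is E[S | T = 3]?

19/3

P(T = 3) = 6/11.
Σ S·P over the event = 5·(4/22) + 6·(4/22) + 8·(4/22) = 38/11.
E[S | T = 3] = (38/11) / (6/11) = 19/3.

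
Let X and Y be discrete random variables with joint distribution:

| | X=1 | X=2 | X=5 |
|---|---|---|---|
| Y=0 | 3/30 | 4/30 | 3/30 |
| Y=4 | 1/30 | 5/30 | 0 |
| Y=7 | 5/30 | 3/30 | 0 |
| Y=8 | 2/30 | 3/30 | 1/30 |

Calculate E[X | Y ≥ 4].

7/4

P(Y ≥ 4) = 2/3.
Σ X·P over the event = 1·(1/30) + 1·(5/30) + 1·(2/30) + 2·(5/30) + 2·(3/30) + 2·(3/30) + 5·(1/30) = 7/6.
E[X | Y ≥ 4] = (7/6) / (2/3) = 7/4.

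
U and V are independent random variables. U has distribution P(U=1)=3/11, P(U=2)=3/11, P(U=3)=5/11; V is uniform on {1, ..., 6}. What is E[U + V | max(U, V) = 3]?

34/7

P(max(U, V) = 3) = 7/22.
Summing (U+V)·P(x,y) over outcomes with max(U, V) = 3 gives 17/11.
E[U + V | max(U, V) = 3] = (17/11) / (7/22) = 34/7.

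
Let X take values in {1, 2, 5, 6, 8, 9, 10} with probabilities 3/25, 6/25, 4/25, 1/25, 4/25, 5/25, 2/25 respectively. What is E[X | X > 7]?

P(X > 7) = 11/25.
Σ over the event: 8·4/25 + 9·1/5 + 10·2/25 = 97/25.
E[X | X > 7] = (97/25) / (11/25) = 97/11.

97/11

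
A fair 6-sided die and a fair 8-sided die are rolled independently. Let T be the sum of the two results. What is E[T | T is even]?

8

P(T is even) = 1/2.
Σ over the event: 2·1/48 + 4·1/16 + 6·5/48 + 8·1/8 + 10·5/48 + 12·1/16 + 14·1/48 = 4.
E[T | T is even] = (4) / (1/2) = 8.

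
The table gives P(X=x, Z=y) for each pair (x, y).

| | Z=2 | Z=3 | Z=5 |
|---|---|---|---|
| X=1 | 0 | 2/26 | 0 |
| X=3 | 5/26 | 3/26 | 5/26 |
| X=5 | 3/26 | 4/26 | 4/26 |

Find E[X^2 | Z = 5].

P(Z = 5) = 9/26.
Σ X^2·P over the event = 9·(5/26) + 25·(4/26) = 145/26.
E[X^2 | Z = 5] = (145/26) / (9/26) = 145/9.

145/9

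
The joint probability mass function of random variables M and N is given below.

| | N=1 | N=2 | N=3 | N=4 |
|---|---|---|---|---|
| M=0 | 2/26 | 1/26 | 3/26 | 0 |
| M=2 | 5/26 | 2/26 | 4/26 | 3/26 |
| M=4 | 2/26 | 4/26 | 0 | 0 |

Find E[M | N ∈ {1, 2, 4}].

44/19

P(N ∈ {1, 2, 4}) = 19/26.
Σ M·P over the event = 0·(2/26) + 0·(1/26) + 2·(5/26) + 2·(2/26) + 2·(3/26) + 4·(2/26) + 4·(4/26) = 22/13.
E[M | N ∈ {1, 2, 4}] = (22/13) / (19/26) = 44/19.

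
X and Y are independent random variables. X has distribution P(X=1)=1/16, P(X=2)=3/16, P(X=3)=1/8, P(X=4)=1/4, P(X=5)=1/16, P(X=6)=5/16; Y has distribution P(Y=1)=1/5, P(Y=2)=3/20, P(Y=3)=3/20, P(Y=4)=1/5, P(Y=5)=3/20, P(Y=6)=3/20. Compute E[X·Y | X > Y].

P(X > Y) = 33/64.
Summing XY·P(x,y) over outcomes with X > Y gives 2063/320.
E[X·Y | X > Y] = (2063/320) / (33/64) = 2063/165.

2063/165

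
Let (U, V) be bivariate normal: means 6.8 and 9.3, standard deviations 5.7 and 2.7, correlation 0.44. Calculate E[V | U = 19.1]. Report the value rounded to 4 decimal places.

The regression of V on U has slope ρ·σ_V/σ_U and passes through (μ_U, μ_V).
E[V | U=19.1] = 9.3 + (0.44)·(2.7/5.7)·(19.1 − (6.8)) = 9.3 + (0.20842)·(12.3) = 11.8636.

11.8636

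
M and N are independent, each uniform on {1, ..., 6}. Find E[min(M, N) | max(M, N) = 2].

P(max(M, N) = 2) = 1/12.
Summing min(M,N)·P(x,y) over outcomes with max(M, N) = 2 gives 1/9.
E[min(M, N) | max(M, N) = 2] = (1/9) / (1/12) = 4/3.

4/3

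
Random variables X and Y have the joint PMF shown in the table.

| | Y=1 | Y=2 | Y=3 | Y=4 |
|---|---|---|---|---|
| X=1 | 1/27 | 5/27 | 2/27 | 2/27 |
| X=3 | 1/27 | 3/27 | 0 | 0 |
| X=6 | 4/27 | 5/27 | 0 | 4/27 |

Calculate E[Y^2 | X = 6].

88/13

P(X = 6) = 13/27.
Σ Y^2·P over the event = 1·(4/27) + 4·(5/27) + 16·(4/27) = 88/27.
E[Y^2 | X = 6] = (88/27) / (13/27) = 88/13.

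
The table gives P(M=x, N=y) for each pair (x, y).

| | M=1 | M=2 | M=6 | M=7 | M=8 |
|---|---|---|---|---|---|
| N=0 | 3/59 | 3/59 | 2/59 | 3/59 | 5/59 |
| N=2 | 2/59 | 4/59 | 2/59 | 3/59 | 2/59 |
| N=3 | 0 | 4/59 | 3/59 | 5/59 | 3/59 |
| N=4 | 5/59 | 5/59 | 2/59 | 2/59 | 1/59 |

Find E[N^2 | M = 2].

P(M = 2) = 16/59.
Σ N^2·P over the event = 0·(3/59) + 4·(4/59) + 9·(4/59) + 16·(5/59) = 132/59.
E[N^2 | M = 2] = (132/59) / (16/59) = 33/4.

33/4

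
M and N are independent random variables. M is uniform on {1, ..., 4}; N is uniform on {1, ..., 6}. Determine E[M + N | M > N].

5

P(M > N) = 1/4.
Summing (M+N)·P(x,y) over outcomes with M > N gives 5/4.
E[M + N | M > N] = (5/4) / (1/4) = 5.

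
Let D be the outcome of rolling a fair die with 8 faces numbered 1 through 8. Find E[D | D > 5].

Given D > 5, D is equally likely to be any of {6, 7, 8}.
E[D | D > 5] = (6 + 7 + 8) / 3 = 7.

7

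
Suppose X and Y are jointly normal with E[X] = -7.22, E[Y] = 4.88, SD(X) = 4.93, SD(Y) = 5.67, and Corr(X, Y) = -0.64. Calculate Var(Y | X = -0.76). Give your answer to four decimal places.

Var(Y | X=x) = (1 − ρ²)·σ_Y².
Var(Y | X=-0.76) = (5.67)²·(1 − (-0.64)²) = 32.1489·0.5904 = 18.9807.

18.9807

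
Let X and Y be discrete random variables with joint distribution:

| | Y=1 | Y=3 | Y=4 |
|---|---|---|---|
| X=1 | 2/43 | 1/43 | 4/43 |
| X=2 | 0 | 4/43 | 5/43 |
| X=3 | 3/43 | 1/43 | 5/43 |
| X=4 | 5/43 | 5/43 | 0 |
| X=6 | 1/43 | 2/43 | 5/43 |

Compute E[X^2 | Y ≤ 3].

323/24

P(Y ≤ 3) = 24/43.
Summing X^2·P(X=x,Y=y) over the conditioning event gives 323/43.
E[X^2 | Y ≤ 3] = (323/43) / (24/43) = 323/24.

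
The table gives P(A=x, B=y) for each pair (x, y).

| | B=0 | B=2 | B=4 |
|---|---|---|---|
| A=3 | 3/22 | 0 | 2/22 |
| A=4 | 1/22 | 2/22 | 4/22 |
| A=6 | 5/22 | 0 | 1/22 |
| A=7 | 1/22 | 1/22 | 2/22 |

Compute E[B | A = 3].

8/5

P(A = 3) = 5/22.
Σ B·P over the event = 0·(3/22) + 4·(2/22) = 4/11.
E[B | A = 3] = (4/11) / (5/22) = 8/5.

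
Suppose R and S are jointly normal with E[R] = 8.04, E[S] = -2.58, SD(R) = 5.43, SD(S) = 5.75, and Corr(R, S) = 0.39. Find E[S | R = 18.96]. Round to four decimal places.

For a bivariate normal, E[S | R=x] = μ_S + ρ·(σ_S/σ_R)·(x − μ_R).
E[S | R=18.96] = -2.58 + (0.39)·(5.75/5.43)·(18.96 − (8.04)) = -2.58 + (0.412983)·(10.92) = 1.9298.

1.9298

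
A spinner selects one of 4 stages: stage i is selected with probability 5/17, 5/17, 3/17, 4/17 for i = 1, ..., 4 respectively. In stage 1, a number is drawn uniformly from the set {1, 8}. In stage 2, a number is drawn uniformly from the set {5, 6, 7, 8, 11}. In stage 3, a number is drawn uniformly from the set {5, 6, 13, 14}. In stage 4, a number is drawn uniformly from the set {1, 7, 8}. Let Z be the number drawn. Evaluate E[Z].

E[Z | stage 1] = (1+8)/2 = 9/2.
E[Z | stage 2] = (5+6+7+8+11)/5 = 37/5.
E[Z | stage 3] = (5+6+13+14)/4 = 19/2.
E[Z | stage 4] = (1+7+8)/3 = 16/3.
By the law of total expectation,
E[Z] = (5/17)·(9/2) + (5/17)·(37/5) + (3/17)·(19/2) + (4/17)·(16/3) = 328/51.

328/51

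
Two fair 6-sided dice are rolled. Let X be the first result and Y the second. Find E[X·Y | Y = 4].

14

Outcomes with Y = 4: (1,4), (2,4), (3,4), (4,4), (5,4), (6,4), each with probability 1/36.
E[X·Y | Y = 4] = (4 + 8 + 12 + 16 + 20 + 24) / 6 = 14.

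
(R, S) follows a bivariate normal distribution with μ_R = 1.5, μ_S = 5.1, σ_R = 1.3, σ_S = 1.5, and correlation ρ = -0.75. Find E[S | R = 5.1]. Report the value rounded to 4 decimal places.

The regression of S on R has slope ρ·σ_S/σ_R and passes through (μ_R, μ_S).
E[S | R=5.1] = 5.1 + (-0.75)·(1.5/1.3)·(5.1 − (1.5)) = 5.1 + (-0.86538)·(3.6) = 1.9846.

1.9846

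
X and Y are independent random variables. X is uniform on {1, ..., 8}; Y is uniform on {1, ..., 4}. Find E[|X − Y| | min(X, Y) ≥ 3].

P(min(X, Y) ≥ 3) = 3/8.
Summing |X−Y|·P(x,y) over outcomes with min(X, Y) ≥ 3 gives 13/16.
E[|X − Y| | min(X, Y) ≥ 3] = (13/16) / (3/8) = 13/6.

13/6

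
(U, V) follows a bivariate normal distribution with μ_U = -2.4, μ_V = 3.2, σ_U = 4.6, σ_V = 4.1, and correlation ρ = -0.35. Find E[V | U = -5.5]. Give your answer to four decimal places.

E[V | U=x] = μ_V + ρ(σ_V/σ_U)(x − μ_U) for jointly normal variables.
E[V | U=-5.5] = 3.2 + (-0.35)·(4.1/4.6)·(-5.5 − (-2.4)) = 3.2 + (-0.31196)·(-3.1) = 4.1671.

4.1671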